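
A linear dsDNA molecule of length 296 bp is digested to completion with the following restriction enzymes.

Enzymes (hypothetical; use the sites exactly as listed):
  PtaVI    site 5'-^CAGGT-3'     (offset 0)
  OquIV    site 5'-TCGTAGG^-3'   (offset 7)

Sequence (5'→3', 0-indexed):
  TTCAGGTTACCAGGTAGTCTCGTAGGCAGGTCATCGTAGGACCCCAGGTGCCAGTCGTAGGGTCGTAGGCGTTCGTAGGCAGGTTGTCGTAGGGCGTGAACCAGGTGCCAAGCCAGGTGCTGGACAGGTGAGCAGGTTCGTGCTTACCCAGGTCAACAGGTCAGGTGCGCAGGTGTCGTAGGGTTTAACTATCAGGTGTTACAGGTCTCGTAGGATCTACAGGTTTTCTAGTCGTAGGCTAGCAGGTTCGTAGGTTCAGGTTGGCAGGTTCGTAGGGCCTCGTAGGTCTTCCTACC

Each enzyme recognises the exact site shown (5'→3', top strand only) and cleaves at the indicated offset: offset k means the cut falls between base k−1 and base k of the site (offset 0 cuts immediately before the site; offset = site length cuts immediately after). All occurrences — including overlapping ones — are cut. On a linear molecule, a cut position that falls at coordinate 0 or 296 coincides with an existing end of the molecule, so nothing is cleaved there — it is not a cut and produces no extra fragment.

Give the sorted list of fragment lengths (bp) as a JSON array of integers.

[2,2,4,4,5,5,8,8,8,8,8,8,8,9,10,10,10,10,11,12,12,12,13,13,14,14,16,16,17,19]

Site scan:
  PtaVI CAGGT/0: at [2, 10, 26, 44, 79, 101, 113, 124, 132, 148, 156, 161, 169, 192, 201, 219, 242, 256, 264] ⇒ [2, 10, 26, 44, 79, 101, 113, 124, 132, 148, 156, 161, 169, 192, 201, 219, 242, 256, 264]
  OquIV TCGTAGG/7: at [19, 33, 54, 62, 72, 86, 175, 207, 231, 247, 269, 279] ⇒ [26, 40, 61, 69, 79, 93, 182, 214, 238, 254, 276, 286]

Pooled cuts: [2, 10, 26, 40, 44, 61, 69, 79, 93, 101, 113, 124, 132, 148, 156, 161, 169, 182, 192, 201, 214, 219, 238, 242, 254, 256, 264, 276, 286]

Fragments:
  [0,2): 2 bp
  [2,10): 8 bp
  [10,26): 16 bp
  [26,40): 14 bp
  [40,44): 4 bp
  [44,61): 17 bp
  [61,69): 8 bp
  [69,79): 10 bp
  [79,93): 14 bp
  [93,101): 8 bp
  [101,113): 12 bp
  [113,124): 11 bp
  [124,132): 8 bp
  [132,148): 16 bp
  [148,156): 8 bp
  [156,161): 5 bp
  [161,169): 8 bp
  [169,182): 13 bp
  [182,192): 10 bp
  [192,201): 9 bp
  [201,214): 13 bp
  [214,219): 5 bp
  [219,238): 19 bp
  [238,242): 4 bp
  [242,254): 12 bp
  [254,256): 2 bp
  [256,264): 8 bp
  [264,276): 12 bp
  [276,286): 10 bp
  [286,296): 10 bp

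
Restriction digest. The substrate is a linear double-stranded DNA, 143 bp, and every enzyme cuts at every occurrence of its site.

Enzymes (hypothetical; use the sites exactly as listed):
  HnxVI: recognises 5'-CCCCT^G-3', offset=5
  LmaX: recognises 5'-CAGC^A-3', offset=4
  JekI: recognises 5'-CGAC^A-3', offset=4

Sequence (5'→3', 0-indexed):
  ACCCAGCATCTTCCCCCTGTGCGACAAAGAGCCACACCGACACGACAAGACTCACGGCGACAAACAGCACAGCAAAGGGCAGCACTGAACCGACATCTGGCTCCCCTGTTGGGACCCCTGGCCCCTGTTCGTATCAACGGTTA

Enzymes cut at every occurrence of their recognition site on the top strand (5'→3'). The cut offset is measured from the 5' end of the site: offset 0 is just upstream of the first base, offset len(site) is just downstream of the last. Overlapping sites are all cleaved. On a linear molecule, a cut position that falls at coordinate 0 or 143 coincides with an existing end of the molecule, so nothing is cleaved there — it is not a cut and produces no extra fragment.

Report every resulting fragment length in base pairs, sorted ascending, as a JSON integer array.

[5,5,7,7,7,7,10,11,11,12,13,15,16,17]

Per-enzyme occurrences:
  HnxVI (CCCCTG, off=5): starts [13, 102, 114, 121] → cuts [18, 107, 119, 126]
  LmaX (CAGCA, off=4): starts [3, 64, 69, 79] → cuts [7, 68, 73, 83]
  JekI (CGACA, off=4): starts [21, 37, 42, 57, 90] → cuts [25, 41, 46, 61, 94]

All cut coordinates (distinct, sorted): [7, 18, 25, 41, 46, 61, 68, 73, 83, 94, 107, 119, 126]

Fragment lengths:
  [0,7): 7 bp
  [7,18): 11 bp
  [18,25): 7 bp
  [25,41): 16 bp
  [41,46): 5 bp
  [46,61): 15 bp
  [61,68): 7 bp
  [68,73): 5 bp
  [73,83): 10 bp
  [83,94): 11 bp
  [94,107): 13 bp
  [107,119): 12 bp
  [119,126): 7 bp
  [126,143): 17 bp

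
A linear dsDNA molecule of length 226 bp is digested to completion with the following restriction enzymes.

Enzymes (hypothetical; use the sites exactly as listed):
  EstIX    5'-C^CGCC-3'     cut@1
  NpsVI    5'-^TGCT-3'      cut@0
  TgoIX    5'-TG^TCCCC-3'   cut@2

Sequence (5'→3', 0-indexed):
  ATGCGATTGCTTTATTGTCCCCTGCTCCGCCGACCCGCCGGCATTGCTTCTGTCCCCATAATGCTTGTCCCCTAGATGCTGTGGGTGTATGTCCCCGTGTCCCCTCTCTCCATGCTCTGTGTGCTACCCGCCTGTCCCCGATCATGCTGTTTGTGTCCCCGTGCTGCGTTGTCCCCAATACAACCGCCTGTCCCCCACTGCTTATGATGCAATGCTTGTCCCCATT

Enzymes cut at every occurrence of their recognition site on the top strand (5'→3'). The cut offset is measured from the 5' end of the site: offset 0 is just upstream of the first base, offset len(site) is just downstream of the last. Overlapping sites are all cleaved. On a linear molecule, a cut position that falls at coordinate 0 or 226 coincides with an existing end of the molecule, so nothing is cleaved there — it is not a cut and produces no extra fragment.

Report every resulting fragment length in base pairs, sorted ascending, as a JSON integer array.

[5,5,6,6,6,6,6,7,7,8,8,8,8,8,9,9,9,9,10,10,10,11,13,13,14,15]

Per-enzyme occurrences:
  EstIX CCGCC/1: at [26, 34, 127, 183] ⇒ [27, 35, 128, 184]
  NpsVI TGCT/0: at [7, 22, 44, 61, 76, 112, 121, 144, 161, 198, 212] ⇒ [7, 22, 44, 61, 76, 112, 121, 144, 161, 198, 212]
  TgoIX TGTCCCC/2: at [15, 50, 65, 89, 97, 132, 153, 169, 188, 216] ⇒ [17, 52, 67, 91, 99, 134, 155, 171, 190, 218]

Pooled cuts: [7, 17, 22, 27, 35, 44, 52, 61, 67, 76, 91, 99, 112, 121, 128, 134, 144, 155, 161, 171, 184, 190, 198, 212, 218]

Fragments:
  [0,7): 7 bp
  [7,17): 10 bp
  [17,22): 5 bp
  [22,27): 5 bp
  [27,35): 8 bp
  [35,44): 9 bp
  [44,52): 8 bp
  [52,61): 9 bp
  [61,67): 6 bp
  [67,76): 9 bp
  [76,91): 15 bp
  [91,99): 8 bp
  [99,112): 13 bp
  [112,121): 9 bp
  [121,128): 7 bp
  [128,134): 6 bp
  [134,144): 10 bp
  [144,155): 11 bp
  [155,161): 6 bp
  [161,171): 10 bp
  [171,184): 13 bp
  [184,190): 6 bp
  [190,198): 8 bp
  [198,212): 14 bp
  [212,218): 6 bp
  [218,226): 8 bp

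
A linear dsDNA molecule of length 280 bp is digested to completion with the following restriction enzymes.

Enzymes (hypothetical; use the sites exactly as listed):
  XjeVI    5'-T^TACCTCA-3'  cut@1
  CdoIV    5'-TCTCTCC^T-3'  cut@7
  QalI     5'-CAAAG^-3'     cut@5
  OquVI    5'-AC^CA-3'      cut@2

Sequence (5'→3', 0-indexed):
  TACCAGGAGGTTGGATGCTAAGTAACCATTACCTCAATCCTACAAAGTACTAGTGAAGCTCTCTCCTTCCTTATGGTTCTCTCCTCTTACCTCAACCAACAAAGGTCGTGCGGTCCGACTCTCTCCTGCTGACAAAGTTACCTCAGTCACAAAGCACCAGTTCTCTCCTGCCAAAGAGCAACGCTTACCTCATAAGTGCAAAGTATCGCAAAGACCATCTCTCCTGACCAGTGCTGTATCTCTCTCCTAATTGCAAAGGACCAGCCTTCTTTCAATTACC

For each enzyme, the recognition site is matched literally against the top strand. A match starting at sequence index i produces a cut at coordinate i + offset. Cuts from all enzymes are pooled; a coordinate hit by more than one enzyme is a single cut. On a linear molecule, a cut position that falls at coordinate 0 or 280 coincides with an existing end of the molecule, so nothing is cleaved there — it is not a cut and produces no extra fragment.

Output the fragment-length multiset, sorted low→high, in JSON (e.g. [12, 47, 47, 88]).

Scan for sites:
  XjeVI (TTACCTCA, off=1): starts [28, 86, 137, 184] → cuts [29, 87, 138, 185]
  CdoIV (TCTCTCCT, off=7): starts [59, 77, 119, 161, 217, 240] → cuts [66, 84, 126, 168, 224, 247]
  QalI (CAAAG, off=5): starts [42, 99, 132, 149, 171, 198, 208, 253] → cuts [47, 104, 137, 154, 176, 203, 213, 258]
  OquVI (ACCA, off=2): starts [1, 24, 94, 155, 213, 226, 259] → cuts [3, 26, 96, 157, 215, 228, 261]

Pooled cuts: [3, 26, 29, 47, 66, 84, 87, 96, 104, 126, 137, 138, 154, 157, 168, 176, 185, 203, 213, 215, 224, 228, 247, 258, 261]

Fragments:
  [0,3): 3 bp
  [3,26): 23 bp
  [26,29): 3 bp
  [29,47): 18 bp
  [47,66): 19 bp
  [66,84): 18 bp
  [84,87): 3 bp
  [87,96): 9 bp
  [96,104): 8 bp
  [104,126): 22 bp
  [126,137): 11 bp
  [137,138): 1 bp
  [138,154): 16 bp
  [154,157): 3 bp
  [157,168): 11 bp
  [168,176): 8 bp
  [176,185): 9 bp
  [185,203): 18 bp
  [203,213): 10 bp
  [213,215): 2 bp
  [215,224): 9 bp
  [224,228): 4 bp
  [228,247): 19 bp
  [247,258): 11 bp
  [258,261): 3 bp
  [261,280): 19 bp

[1,2,3,3,3,3,3,4,8,8,9,9,9,10,11,11,11,16,18,18,18,19,19,19,22,23]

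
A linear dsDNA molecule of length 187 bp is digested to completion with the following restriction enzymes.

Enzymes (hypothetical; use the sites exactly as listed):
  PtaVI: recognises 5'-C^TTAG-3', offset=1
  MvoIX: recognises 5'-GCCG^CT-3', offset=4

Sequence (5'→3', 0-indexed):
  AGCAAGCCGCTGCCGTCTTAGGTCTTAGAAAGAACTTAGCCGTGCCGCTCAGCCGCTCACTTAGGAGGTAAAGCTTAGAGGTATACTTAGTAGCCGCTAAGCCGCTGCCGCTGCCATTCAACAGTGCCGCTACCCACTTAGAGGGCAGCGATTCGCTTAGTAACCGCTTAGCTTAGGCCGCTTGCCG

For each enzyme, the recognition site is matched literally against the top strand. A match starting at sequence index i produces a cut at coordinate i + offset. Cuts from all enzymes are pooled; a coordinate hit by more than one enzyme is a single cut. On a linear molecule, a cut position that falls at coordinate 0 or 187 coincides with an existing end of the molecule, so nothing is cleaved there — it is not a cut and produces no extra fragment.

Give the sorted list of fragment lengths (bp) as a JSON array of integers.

[5,5,6,7,7,8,8,8,8,8,9,10,11,11,12,12,14,19,19]

Scan for sites:
  PtaVI (CTTAG, off=1): starts [16, 23, 34, 59, 73, 85, 136, 155, 166, 171] → cuts [17, 24, 35, 60, 74, 86, 137, 156, 167, 172]
  MvoIX (GCCGCT, off=4): starts [5, 43, 51, 92, 100, 106, 125, 176] → cuts [9, 47, 55, 96, 104, 110, 129, 180]

All cut coordinates (distinct, sorted): [9, 17, 24, 35, 47, 55, 60, 74, 86, 96, 104, 110, 129, 137, 156, 167, 172, 180]

Fragments:
  [0,9): 9 bp
  [9,17): 8 bp
  [17,24): 7 bp
  [24,35): 11 bp
  [35,47): 12 bp
  [47,55): 8 bp
  [55,60): 5 bp
  [60,74): 14 bp
  [74,86): 12 bp
  [86,96): 10 bp
  [96,104): 8 bp
  [104,110): 6 bp
  [110,129): 19 bp
  [129,137): 8 bp
  [137,156): 19 bp
  [156,167): 11 bp
  [167,172): 5 bp
  [172,180): 8 bp
  [180,187): 7 bp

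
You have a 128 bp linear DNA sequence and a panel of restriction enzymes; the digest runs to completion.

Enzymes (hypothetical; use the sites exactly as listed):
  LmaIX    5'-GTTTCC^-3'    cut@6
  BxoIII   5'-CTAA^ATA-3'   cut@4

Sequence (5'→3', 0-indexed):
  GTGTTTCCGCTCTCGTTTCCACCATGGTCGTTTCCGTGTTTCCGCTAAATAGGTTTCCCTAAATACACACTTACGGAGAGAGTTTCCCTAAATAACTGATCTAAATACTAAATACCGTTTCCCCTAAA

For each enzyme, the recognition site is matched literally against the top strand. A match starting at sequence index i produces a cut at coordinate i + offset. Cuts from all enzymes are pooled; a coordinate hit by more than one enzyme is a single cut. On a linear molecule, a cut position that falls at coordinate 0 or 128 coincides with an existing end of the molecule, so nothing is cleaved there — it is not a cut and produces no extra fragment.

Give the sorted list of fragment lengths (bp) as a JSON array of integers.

[4,4,5,6,7,8,8,10,11,12,13,15,25]

Per-enzyme occurrences:
  LmaIX GTTTCC/6: at [2, 14, 29, 37, 52, 81, 116] ⇒ [8, 20, 35, 43, 58, 87, 122]
  BxoIII CTAAATA/4: at [44, 58, 87, 100, 107] ⇒ [48, 62, 91, 104, 111]

All cut coordinates (distinct, sorted): [8, 20, 35, 43, 48, 58, 62, 87, 91, 104, 111, 122]

Fragment lengths:
  [0,8): 8 bp
  [8,20): 12 bp
  [20,35): 15 bp
  [35,43): 8 bp
  [43,48): 5 bp
  [48,58): 10 bp
  [58,62): 4 bp
  [62,87): 25 bp
  [87,91): 4 bp
  [91,104): 13 bp
  [104,111): 7 bp
  [111,122): 11 bp
  [122,128): 6 bp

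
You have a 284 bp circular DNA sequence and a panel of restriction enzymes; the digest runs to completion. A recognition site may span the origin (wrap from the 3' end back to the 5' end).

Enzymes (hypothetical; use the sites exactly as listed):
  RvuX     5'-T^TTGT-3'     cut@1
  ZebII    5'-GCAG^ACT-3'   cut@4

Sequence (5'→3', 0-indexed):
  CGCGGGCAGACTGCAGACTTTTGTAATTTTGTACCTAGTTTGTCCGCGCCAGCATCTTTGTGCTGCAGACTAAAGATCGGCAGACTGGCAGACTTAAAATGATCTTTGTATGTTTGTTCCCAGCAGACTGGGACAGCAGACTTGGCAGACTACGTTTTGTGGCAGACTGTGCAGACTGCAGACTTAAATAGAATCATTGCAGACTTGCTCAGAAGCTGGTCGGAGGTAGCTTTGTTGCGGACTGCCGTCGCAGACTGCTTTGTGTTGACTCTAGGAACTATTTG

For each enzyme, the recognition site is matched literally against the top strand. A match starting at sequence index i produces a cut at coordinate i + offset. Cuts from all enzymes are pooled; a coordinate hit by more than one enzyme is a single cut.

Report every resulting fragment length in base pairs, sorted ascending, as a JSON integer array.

Site scan:
  RvuX TTTGT/1: at [19, 27, 38, 56, 104, 112, 155, 230, 258] ⇒ [20, 28, 39, 57, 105, 113, 156, 231, 259]
  ZebII GCAGACT/4: at [5, 12, 64, 79, 87, 122, 135, 144, 161, 170, 177, 198, 249] ⇒ [9, 16, 68, 83, 91, 126, 139, 148, 165, 174, 181, 202, 253]

Pooled cuts: [9, 16, 20, 28, 39, 57, 68, 83, 91, 105, 113, 126, 139, 148, 156, 165, 174, 181, 202, 231, 253, 259]

Fragment lengths:
  9→16: 7 bp
  16→20: 4 bp
  20→28: 8 bp
  28→39: 11 bp
  39→57: 18 bp
  57→68: 11 bp
  68→83: 15 bp
  83→91: 8 bp
  91→105: 14 bp
  105→113: 8 bp
  113→126: 13 bp
  126→139: 13 bp
  139→148: 9 bp
  148→156: 8 bp
  156→165: 9 bp
  165→174: 9 bp
  174→181: 7 bp
  181→202: 21 bp
  202→231: 29 bp
  231→253: 22 bp
  253→259: 6 bp
  259→9 (wrap): 284-259+9 = 34 bp

[4,6,7,7,8,8,8,8,9,9,9,11,11,13,13,14,15,18,21,22,29,34]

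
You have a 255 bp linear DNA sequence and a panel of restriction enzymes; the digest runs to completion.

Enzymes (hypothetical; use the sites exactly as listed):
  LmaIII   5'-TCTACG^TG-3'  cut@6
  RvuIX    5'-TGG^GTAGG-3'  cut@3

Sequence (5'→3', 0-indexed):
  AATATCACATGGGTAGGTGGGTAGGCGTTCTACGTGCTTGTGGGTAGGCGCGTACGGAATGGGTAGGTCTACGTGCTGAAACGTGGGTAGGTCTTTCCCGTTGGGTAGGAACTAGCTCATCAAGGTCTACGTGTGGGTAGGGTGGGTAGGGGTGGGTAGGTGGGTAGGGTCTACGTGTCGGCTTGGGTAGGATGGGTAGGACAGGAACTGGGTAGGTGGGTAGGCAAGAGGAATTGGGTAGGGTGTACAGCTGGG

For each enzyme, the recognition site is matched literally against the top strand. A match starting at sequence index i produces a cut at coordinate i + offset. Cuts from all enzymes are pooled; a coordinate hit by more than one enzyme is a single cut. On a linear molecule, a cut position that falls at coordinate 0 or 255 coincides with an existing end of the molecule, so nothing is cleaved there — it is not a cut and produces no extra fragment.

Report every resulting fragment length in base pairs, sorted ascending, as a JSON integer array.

[5,8,8,8,9,9,9,10,11,11,12,12,13,14,16,18,18,18,19,27]

Per-enzyme occurrences:
  LmaIII (TCTACGTG, off=6): starts [28, 67, 125, 169] → cuts [34, 73, 131, 175]
  RvuIX (TGGGTAGG, off=3): starts [9, 17, 40, 59, 83, 101, 133, 142, 152, 160, 183, 192, 208, 216, 234] → cuts [12, 20, 43, 62, 86, 104, 136, 145, 155, 163, 186, 195, 211, 219, 237]

Pooled cuts: [12, 20, 34, 43, 62, 73, 86, 104, 131, 136, 145, 155, 163, 175, 186, 195, 211, 219, 237]

Fragment lengths:
  [0,12): 12 bp
  [12,20): 8 bp
  [20,34): 14 bp
  [34,43): 9 bp
  [43,62): 19 bp
  [62,73): 11 bp
  [73,86): 13 bp
  [86,104): 18 bp
  [104,131): 27 bp
  [131,136): 5 bp
  [136,145): 9 bp
  [145,155): 10 bp
  [155,163): 8 bp
  [163,175): 12 bp
  [175,186): 11 bp
  [186,195): 9 bp
  [195,211): 16 bp
  [211,219): 8 bp
  [219,237): 18 bp
  [237,255): 18 bp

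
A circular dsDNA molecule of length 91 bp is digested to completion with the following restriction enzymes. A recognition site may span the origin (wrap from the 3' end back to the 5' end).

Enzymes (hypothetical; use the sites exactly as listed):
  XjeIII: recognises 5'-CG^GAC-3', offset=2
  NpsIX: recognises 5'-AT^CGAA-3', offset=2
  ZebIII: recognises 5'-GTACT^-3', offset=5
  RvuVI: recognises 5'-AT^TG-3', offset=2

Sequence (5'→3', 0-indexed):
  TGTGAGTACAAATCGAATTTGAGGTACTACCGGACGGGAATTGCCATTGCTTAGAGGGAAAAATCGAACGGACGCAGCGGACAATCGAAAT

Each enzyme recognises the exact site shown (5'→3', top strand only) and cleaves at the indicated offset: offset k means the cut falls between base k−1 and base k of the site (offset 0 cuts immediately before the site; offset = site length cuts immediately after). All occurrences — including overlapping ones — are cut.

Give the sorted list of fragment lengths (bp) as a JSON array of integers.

Per-enzyme occurrences:
  XjeIII (CGGAC, off=2): starts [30, 68, 77] → cuts [32, 70, 79]
  NpsIX (ATCGAA, off=2): starts [11, 62, 83] → cuts [13, 64, 85]
  ZebIII (GTACT, off=5): starts [23] → cuts [28]
  RvuVI (ATTG, off=2): starts [39, 45, 89] → cuts [0, 41, 47]

Pooled cuts: [0, 13, 28, 32, 41, 47, 64, 70, 79, 85]

Fragment lengths:
  0→13: 13 bp
  13→28: 15 bp
  28→32: 4 bp
  32→41: 9 bp
  41→47: 6 bp
  47→64: 17 bp
  64→70: 6 bp
  70→79: 9 bp
  79→85: 6 bp
  85→0 (wrap): 91-85+0 = 6 bp

[4,6,6,6,6,9,9,13,15,17]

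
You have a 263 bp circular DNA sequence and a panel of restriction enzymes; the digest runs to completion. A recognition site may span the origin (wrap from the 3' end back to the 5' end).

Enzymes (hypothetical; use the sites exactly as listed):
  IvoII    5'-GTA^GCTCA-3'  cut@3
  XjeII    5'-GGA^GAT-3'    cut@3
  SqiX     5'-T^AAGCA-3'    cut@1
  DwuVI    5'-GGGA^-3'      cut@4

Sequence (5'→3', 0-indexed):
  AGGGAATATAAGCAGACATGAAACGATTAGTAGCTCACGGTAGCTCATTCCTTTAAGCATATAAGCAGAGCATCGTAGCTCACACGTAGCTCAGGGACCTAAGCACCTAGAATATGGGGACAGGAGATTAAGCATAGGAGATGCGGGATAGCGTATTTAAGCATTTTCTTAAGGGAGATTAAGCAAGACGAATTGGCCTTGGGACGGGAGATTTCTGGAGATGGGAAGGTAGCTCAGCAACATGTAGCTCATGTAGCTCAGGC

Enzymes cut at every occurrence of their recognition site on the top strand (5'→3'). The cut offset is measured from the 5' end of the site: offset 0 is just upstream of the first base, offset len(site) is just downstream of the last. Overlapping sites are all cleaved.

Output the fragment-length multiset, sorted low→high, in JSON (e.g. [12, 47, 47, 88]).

Site scan:
  IvoII GTAGCTCA/3: at [29, 39, 74, 85, 228, 243, 252] ⇒ [32, 42, 77, 88, 231, 246, 255]
  XjeII GGAGAT/3: at [122, 136, 173, 206, 216] ⇒ [125, 139, 176, 209, 219]
  SqiX TAAGCA/1: at [8, 53, 61, 99, 128, 157, 179] ⇒ [9, 54, 62, 100, 129, 158, 180]
  DwuVI GGGA/4: at [1, 93, 116, 144, 172, 200, 205, 222] ⇒ [5, 97, 120, 148, 176, 204, 209, 226]

Pooled cuts: [5, 9, 32, 42, 54, 62, 77, 88, 97, 100, 120, 125, 129, 139, 148, 158, 176, 180, 204, 209, 219, 226, 231, 246, 255]

Fragment lengths:
  5→9: 4 bp
  9→32: 23 bp
  32→42: 10 bp
  42→54: 12 bp
  54→62: 8 bp
  62→77: 15 bp
  77→88: 11 bp
  88→97: 9 bp
  97→100: 3 bp
  100→120: 20 bp
  120→125: 5 bp
  125→129: 4 bp
  129→139: 10 bp
  139→148: 9 bp
  148→158: 10 bp
  158→176: 18 bp
  176→180: 4 bp
  180→204: 24 bp
  204→209: 5 bp
  209→219: 10 bp
  219→226: 7 bp
  226→231: 5 bp
  231→246: 15 bp
  246→255: 9 bp
  255→5 (wrap): 263-255+5 = 13 bp

[3,4,4,4,5,5,5,7,8,9,9,9,10,10,10,10,11,12,13,15,15,18,20,23,24]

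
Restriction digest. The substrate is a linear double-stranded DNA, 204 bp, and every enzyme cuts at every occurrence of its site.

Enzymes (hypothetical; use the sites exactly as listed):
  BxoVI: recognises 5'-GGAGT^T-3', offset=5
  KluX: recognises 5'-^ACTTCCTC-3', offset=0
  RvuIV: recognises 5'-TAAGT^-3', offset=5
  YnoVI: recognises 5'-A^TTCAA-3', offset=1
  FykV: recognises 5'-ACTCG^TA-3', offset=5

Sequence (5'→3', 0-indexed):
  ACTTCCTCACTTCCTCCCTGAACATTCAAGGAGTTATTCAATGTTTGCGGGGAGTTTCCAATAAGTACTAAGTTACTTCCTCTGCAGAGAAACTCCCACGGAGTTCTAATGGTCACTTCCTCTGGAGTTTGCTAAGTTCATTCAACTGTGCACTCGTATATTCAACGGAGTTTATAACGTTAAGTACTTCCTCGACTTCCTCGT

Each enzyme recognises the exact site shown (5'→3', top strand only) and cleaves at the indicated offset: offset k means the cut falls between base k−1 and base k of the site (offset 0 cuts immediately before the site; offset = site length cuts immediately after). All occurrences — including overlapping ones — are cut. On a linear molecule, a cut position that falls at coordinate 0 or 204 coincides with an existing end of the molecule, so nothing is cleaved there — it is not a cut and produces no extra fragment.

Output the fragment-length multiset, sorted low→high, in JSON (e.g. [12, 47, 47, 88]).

[1,2,3,4,7,8,9,9,10,10,10,11,11,14,14,16,16,19,30]

Site scan:
  BxoVI GGAGTT/5: at [29, 50, 99, 123, 166] ⇒ [34, 55, 104, 128, 171]
  KluX ACTTCCTC/0: at [0, 8, 74, 114, 185, 194] ⇒ [8, 74, 114, 185, 194] (position 0 is a terminus of the linear molecule — no cut)
  RvuIV TAAGT/5: at [61, 68, 132, 180] ⇒ [66, 73, 137, 185]
  YnoVI ATTCAA/1: at [23, 35, 139, 159] ⇒ [24, 36, 140, 160]
  FykV ACTCGTA/5: at [151] ⇒ [156]

Pooled cuts: [8, 24, 34, 36, 55, 66, 73, 74, 104, 114, 128, 137, 140, 156, 160, 171, 185, 194]

Fragments:
  [0,8): 8 bp
  [8,24): 16 bp
  [24,34): 10 bp
  [34,36): 2 bp
  [36,55): 19 bp
  [55,66): 11 bp
  [66,73): 7 bp
  [73,74): 1 bp
  [74,104): 30 bp
  [104,114): 10 bp
  [114,128): 14 bp
  [128,137): 9 bp
  [137,140): 3 bp
  [140,156): 16 bp
  [156,160): 4 bp
  [160,171): 11 bp
  [171,185): 14 bp
  [185,194): 9 bp
  [194,204): 10 bp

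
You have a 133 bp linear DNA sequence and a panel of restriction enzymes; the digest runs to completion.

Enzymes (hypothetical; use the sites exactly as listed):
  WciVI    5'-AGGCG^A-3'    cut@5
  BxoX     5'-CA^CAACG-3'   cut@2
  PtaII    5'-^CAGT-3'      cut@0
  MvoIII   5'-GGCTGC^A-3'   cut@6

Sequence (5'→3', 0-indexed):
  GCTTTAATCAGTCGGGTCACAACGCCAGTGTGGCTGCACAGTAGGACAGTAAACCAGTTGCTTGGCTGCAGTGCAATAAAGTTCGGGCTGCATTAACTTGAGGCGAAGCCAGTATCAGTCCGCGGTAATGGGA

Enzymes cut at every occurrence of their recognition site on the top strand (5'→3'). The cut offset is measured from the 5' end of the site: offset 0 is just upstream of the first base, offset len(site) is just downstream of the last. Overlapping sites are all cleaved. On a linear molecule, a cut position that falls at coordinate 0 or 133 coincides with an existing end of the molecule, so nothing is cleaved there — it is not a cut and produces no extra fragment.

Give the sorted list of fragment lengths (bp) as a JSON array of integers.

[1,1,4,6,6,8,8,8,11,12,14,14,18,22]

Scan for sites:
  WciVI (AGGCGA, off=5): starts [100] → cuts [105]
  BxoX (CACAACG, off=2): starts [17] → cuts [19]
  PtaII (CAGT, off=0): starts [8, 25, 38, 46, 54, 68, 109, 115] → cuts [8, 25, 38, 46, 54, 68, 109, 115]
  MvoIII (GGCTGCA, off=6): starts [31, 63, 85] → cuts [37, 69, 91]

Pooled cuts: [8, 19, 25, 37, 38, 46, 54, 68, 69, 91, 105, 109, 115]

Fragments:
  [0,8): 8 bp
  [8,19): 11 bp
  [19,25): 6 bp
  [25,37): 12 bp
  [37,38): 1 bp
  [38,46): 8 bp
  [46,54): 8 bp
  [54,68): 14 bp
  [68,69): 1 bp
  [69,91): 22 bp
  [91,105): 14 bp
  [105,109): 4 bp
  [109,115): 6 bp
  [115,133): 18 bp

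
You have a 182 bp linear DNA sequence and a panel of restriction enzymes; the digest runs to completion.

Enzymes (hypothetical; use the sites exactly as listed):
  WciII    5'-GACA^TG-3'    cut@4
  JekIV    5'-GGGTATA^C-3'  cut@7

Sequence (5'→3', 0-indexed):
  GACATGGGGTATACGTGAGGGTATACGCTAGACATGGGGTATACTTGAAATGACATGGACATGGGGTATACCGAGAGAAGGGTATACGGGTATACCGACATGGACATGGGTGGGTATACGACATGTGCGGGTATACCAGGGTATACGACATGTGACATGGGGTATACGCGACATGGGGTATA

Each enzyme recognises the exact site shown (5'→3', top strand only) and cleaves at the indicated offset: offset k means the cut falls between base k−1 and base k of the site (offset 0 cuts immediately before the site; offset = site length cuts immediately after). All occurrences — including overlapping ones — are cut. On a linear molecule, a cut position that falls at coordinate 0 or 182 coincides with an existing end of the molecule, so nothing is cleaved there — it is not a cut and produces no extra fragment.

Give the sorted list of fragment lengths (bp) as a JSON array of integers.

Per-enzyme occurrences:
  WciII GACATG/4: at [0, 30, 51, 57, 96, 102, 119, 146, 153, 169] ⇒ [4, 34, 55, 61, 100, 106, 123, 150, 157, 173]
  JekIV GGGTATAC/7: at [6, 18, 36, 63, 79, 87, 111, 128, 138, 159] ⇒ [13, 25, 43, 70, 86, 94, 118, 135, 145, 166]

Pooled cuts: [4, 13, 25, 34, 43, 55, 61, 70, 86, 94, 100, 106, 118, 123, 135, 145, 150, 157, 166, 173]

Fragment lengths:
  [0,4): 4 bp
  [4,13): 9 bp
  [13,25): 12 bp
  [25,34): 9 bp
  [34,43): 9 bp
  [43,55): 12 bp
  [55,61): 6 bp
  [61,70): 9 bp
  [70,86): 16 bp
  [86,94): 8 bp
  [94,100): 6 bp
  [100,106): 6 bp
  [106,118): 12 bp
  [118,123): 5 bp
  [123,135): 12 bp
  [135,145): 10 bp
  [145,150): 5 bp
  [150,157): 7 bp
  [157,166): 9 bp
  [166,173): 7 bp
  [173,182): 9 bp

[4,5,5,6,6,6,7,7,8,9,9,9,9,9,9,10,12,12,12,12,16]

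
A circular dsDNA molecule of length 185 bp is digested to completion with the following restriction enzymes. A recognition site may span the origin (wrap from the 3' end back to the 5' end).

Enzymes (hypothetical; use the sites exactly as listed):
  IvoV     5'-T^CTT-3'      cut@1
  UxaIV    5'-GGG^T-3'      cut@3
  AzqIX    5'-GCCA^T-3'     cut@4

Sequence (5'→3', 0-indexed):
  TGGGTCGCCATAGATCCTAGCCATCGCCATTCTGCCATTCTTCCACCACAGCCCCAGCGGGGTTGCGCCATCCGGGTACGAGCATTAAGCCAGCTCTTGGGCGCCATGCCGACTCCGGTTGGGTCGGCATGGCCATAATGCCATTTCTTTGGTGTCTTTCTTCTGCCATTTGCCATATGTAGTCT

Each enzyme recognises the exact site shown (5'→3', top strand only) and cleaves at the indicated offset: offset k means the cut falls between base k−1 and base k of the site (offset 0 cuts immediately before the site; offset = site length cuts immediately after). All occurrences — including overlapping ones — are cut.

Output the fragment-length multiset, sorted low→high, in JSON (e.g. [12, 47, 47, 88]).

Per-enzyme occurrences:
  IvoV TCTT/1: at [38, 94, 145, 154, 158, 182] ⇒ [39, 95, 146, 155, 159, 183]
  UxaIV GGGT/3: at [1, 59, 73, 120] ⇒ [4, 62, 76, 123]
  AzqIX GCCAT/4: at [6, 19, 25, 33, 66, 102, 131, 139, 164, 171] ⇒ [10, 23, 29, 37, 70, 106, 135, 143, 168, 175]

All cut coordinates (distinct, sorted): [4, 10, 23, 29, 37, 39, 62, 70, 76, 95, 106, 123, 135, 143, 146, 155, 159, 168, 175, 183]

Fragment lengths:
  4→10: 6 bp
  10→23: 13 bp
  23→29: 6 bp
  29→37: 8 bp
  37→39: 2 bp
  39→62: 23 bp
  62→70: 8 bp
  70→76: 6 bp
  76→95: 19 bp
  95→106: 11 bp
  106→123: 17 bp
  123→135: 12 bp
  135→143: 8 bp
  143→146: 3 bp
  146→155: 9 bp
  155→159: 4 bp
  159→168: 9 bp
  168→175: 7 bp
  175→183: 8 bp
  183→4 (wrap): 185-183+4 = 6 bp

[2,3,4,6,6,6,6,7,8,8,8,8,9,9,11,12,13,17,19,23]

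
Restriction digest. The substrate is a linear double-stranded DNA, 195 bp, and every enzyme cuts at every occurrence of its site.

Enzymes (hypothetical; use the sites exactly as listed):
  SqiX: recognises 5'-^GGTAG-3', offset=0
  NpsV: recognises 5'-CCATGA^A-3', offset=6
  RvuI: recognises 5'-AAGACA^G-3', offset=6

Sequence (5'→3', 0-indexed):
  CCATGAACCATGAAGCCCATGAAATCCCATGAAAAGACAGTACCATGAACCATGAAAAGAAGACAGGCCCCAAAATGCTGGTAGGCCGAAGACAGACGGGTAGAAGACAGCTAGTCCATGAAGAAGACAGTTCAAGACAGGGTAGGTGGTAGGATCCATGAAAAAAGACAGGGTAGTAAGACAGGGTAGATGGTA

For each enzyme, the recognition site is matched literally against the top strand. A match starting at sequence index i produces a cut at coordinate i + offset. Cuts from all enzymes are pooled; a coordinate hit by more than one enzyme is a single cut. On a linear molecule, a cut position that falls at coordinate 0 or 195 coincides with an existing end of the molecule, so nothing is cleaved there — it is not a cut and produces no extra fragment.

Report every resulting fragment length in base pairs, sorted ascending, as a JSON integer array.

[1,1,1,4,6,7,7,7,7,8,9,9,9,10,10,10,11,11,12,12,14,14,15]

Site scan:
  SqiX (GGTAG, off=0): starts [79, 98, 140, 147, 171, 184] → cuts [79, 98, 140, 147, 171, 184]
  NpsV (CCATGAA, off=6): starts [0, 7, 16, 26, 42, 49, 115, 155] → cuts [6, 13, 22, 32, 48, 55, 121, 161]
  RvuI (AAGACAG, off=6): starts [33, 59, 88, 103, 123, 133, 164, 177] → cuts [39, 65, 94, 109, 129, 139, 170, 183]

All cut coordinates (distinct, sorted): [6, 13, 22, 32, 39, 48, 55, 65, 79, 94, 98, 109, 121, 129, 139, 140, 147, 161, 170, 171, 183, 184]

Fragment lengths:
  [0,6): 6 bp
  [6,13): 7 bp
  [13,22): 9 bp
  [22,32): 10 bp
  [32,39): 7 bp
  [39,48): 9 bp
  [48,55): 7 bp
  [55,65): 10 bp
  [65,79): 14 bp
  [79,94): 15 bp
  [94,98): 4 bp
  [98,109): 11 bp
  [109,121): 12 bp
  [121,129): 8 bp
  [129,139): 10 bp
  [139,140): 1 bp
  [140,147): 7 bp
  [147,161): 14 bp
  [161,170): 9 bp
  [170,171): 1 bp
  [171,183): 12 bp
  [183,184): 1 bp
  [184,195): 11 bp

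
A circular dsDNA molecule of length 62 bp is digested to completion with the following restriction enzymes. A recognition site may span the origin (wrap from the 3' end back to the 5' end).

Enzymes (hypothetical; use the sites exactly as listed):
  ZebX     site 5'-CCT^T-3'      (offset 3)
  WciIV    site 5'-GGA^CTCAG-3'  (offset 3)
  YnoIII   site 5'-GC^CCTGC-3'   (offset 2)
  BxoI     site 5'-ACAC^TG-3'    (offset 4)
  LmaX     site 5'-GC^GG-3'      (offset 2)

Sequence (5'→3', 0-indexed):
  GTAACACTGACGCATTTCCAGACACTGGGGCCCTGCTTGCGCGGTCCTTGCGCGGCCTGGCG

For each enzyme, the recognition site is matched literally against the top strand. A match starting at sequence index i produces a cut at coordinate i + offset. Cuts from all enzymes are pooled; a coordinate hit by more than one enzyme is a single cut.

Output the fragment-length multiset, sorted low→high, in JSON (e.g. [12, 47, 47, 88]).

Scan for sites:
  ZebX CCTT/3: at [45] ⇒ [48]
  WciIV (GGACTCAG, off=3): no sites
  YnoIII GCCCTGC/2: at [29] ⇒ [31]
  BxoI ACACTG/4: at [3, 21] ⇒ [7, 25]
  LmaX GCGG/2: at [40, 51, 59] ⇒ [42, 53, 61]

All cut coordinates (distinct, sorted): [7, 25, 31, 42, 48, 53, 61]

Fragments:
  7→25: 18 bp
  25→31: 6 bp
  31→42: 11 bp
  42→48: 6 bp
  48→53: 5 bp
  53→61: 8 bp
  61→7 (wrap): 62-61+7 = 8 bp

[5,6,6,8,8,11,18]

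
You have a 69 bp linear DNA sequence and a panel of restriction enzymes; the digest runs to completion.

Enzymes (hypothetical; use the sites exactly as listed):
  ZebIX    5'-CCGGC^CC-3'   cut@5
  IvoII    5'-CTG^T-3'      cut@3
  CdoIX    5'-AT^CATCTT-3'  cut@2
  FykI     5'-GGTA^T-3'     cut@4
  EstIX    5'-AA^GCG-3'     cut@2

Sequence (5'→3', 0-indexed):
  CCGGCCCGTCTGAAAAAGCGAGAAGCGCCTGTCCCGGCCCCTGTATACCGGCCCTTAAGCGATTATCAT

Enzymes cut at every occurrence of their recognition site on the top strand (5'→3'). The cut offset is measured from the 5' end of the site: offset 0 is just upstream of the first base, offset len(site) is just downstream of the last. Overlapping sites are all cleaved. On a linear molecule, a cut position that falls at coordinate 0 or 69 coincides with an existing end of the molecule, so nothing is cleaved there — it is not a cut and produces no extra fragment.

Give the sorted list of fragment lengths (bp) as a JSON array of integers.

Per-enzyme occurrences:
  ZebIX (CCGGCCC, off=5): starts [0, 33, 47] → cuts [5, 38, 52]
  IvoII (CTGT, off=3): starts [28, 40] → cuts [31, 43]
  CdoIX (ATCATCTT, off=2): no sites
  FykI (GGTAT, off=4): no sites
  EstIX (AAGCG, off=2): starts [15, 22, 56] → cuts [17, 24, 58]

Pooled cuts: [5, 17, 24, 31, 38, 43, 52, 58]

Fragments:
  [0,5): 5 bp
  [5,17): 12 bp
  [17,24): 7 bp
  [24,31): 7 bp
  [31,38): 7 bp
  [38,43): 5 bp
  [43,52): 9 bp
  [52,58): 6 bp
  [58,69): 11 bp

[5,5,6,7,7,7,9,11,12]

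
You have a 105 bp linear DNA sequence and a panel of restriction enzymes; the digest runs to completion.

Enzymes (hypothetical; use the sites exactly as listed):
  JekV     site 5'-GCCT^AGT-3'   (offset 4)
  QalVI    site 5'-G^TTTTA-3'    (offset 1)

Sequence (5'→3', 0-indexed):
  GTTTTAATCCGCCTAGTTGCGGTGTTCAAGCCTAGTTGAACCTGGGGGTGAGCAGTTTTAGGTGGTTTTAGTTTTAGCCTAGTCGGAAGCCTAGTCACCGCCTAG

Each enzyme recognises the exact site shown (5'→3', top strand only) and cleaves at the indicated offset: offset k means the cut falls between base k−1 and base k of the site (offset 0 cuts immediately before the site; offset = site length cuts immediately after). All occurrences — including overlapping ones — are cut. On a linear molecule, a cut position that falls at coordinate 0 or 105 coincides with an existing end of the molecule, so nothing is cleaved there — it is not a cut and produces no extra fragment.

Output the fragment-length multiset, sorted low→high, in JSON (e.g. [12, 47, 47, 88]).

Scan for sites:
  JekV GCCTAGT/4: at [10, 29, 76, 88] ⇒ [14, 33, 80, 92]
  QalVI GTTTTA/1: at [0, 54, 64, 70] ⇒ [1, 55, 65, 71]

Pooled cuts: [1, 14, 33, 55, 65, 71, 80, 92]

Fragments:
  [0,1): 1 bp
  [1,14): 13 bp
  [14,33): 19 bp
  [33,55): 22 bp
  [55,65): 10 bp
  [65,71): 6 bp
  [71,80): 9 bp
  [80,92): 12 bp
  [92,105): 13 bp

[1,6,9,10,12,13,13,19,22]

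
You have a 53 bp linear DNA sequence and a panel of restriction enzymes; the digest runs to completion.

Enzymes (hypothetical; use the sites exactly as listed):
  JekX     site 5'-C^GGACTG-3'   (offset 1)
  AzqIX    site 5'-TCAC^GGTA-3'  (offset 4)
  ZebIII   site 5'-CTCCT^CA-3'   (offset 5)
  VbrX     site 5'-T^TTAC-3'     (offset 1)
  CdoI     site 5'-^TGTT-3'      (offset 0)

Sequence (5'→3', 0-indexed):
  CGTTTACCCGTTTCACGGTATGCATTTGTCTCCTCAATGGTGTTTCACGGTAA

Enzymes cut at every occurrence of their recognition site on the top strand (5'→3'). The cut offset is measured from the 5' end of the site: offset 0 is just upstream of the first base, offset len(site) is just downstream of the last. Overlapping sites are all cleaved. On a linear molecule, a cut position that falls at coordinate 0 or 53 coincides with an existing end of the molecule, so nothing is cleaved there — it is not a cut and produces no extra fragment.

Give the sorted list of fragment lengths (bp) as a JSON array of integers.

Site scan:
  JekX (CGGACTG, off=1): no sites
  AzqIX (TCACGGTA, off=4): starts [12, 44] → cuts [16, 48]
  ZebIII (CTCCTCA, off=5): starts [29] → cuts [34]
  VbrX (TTTAC, off=1): starts [2] → cuts [3]
  CdoI (TGTT, off=0): starts [40] → cuts [40]

Pooled cuts: [3, 16, 34, 40, 48]

Fragment lengths:
  [0,3): 3 bp
  [3,16): 13 bp
  [16,34): 18 bp
  [34,40): 6 bp
  [40,48): 8 bp
  [48,53): 5 bp

[3,5,6,8,13,18]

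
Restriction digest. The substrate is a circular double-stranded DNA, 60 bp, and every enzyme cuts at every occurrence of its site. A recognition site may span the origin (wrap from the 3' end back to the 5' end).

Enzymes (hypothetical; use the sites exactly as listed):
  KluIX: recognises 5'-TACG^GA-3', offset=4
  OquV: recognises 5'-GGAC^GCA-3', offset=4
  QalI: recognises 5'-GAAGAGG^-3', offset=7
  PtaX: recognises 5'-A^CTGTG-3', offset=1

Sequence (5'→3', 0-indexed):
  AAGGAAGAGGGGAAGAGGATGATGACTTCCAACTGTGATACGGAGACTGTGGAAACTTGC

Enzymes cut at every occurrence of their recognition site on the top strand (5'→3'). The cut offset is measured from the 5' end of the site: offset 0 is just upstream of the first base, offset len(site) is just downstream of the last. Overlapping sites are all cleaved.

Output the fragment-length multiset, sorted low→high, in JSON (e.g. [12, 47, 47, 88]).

[4,8,10,14,24]

Per-enzyme occurrences:
  KluIX (TACGGA, off=4): starts [38] → cuts [42]
  OquV (GGACGCA, off=4): no sites
  QalI (GAAGAGG, off=7): starts [3, 11] → cuts [10, 18]
  PtaX (ACTGTG, off=1): starts [31, 45] → cuts [32, 46]

All cut coordinates (distinct, sorted): [10, 18, 32, 42, 46]

Fragments:
  10→18: 8 bp
  18→32: 14 bp
  32→42: 10 bp
  42→46: 4 bp
  46→10 (wrap): 60-46+10 = 24 bp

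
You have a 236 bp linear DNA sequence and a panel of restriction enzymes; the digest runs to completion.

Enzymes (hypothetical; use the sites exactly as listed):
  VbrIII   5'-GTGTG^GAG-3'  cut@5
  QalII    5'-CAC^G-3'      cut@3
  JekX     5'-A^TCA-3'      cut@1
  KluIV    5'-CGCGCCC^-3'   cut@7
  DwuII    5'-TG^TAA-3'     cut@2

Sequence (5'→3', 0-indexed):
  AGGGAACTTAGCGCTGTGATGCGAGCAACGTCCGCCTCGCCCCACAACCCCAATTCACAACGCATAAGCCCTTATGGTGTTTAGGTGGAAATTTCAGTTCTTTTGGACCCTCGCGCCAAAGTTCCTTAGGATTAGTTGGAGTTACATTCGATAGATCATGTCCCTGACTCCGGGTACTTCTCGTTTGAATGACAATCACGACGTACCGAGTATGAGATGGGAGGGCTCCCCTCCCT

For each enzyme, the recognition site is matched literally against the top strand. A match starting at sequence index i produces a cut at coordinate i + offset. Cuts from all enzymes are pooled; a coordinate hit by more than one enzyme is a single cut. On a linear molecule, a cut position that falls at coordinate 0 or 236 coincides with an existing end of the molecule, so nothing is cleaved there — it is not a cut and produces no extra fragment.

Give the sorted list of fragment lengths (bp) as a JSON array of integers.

Site scan:
  VbrIII (GTGTGGAG, off=5): no sites
  QalII CACG/3: at [196] ⇒ [199]
  JekX ATCA/1: at [154, 194] ⇒ [155, 195]
  KluIV (CGCGCCC, off=7): no sites
  DwuII (TGTAA, off=2): no sites

Pooled cuts: [155, 195, 199]

Fragment lengths:
  [0,155): 155 bp
  [155,195): 40 bp
  [195,199): 4 bp
  [199,236): 37 bp

[4,37,40,155]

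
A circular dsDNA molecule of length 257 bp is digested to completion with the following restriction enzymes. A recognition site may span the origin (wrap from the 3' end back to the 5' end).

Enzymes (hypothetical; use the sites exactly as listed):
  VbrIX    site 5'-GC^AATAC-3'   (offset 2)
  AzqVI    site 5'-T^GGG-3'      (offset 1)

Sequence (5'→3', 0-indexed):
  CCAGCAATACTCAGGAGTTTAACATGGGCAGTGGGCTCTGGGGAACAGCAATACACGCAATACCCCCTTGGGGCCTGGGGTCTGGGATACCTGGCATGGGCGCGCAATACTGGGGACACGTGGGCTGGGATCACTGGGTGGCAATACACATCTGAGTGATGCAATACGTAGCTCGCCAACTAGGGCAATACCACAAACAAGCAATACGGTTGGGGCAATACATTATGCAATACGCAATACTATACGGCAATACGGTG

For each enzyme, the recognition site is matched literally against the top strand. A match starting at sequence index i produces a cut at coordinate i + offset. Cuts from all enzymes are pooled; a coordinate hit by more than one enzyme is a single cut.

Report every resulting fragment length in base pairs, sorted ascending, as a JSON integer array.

[5,5,6,7,7,7,7,7,7,8,9,9,9,10,10,11,12,13,14,14,16,20,20,24]

Site scan:
  VbrIX (GCAATAC, off=2): starts [3, 47, 56, 103, 140, 160, 184, 200, 214, 226, 233, 246] → cuts [5, 49, 58, 105, 142, 162, 186, 202, 216, 228, 235, 248]
  AzqVI (TGGG, off=1): starts [24, 31, 38, 68, 75, 82, 96, 110, 120, 125, 134, 210] → cuts [25, 32, 39, 69, 76, 83, 97, 111, 121, 126, 135, 211]

All cut coordinates (distinct, sorted): [5, 25, 32, 39, 49, 58, 69, 76, 83, 97, 105, 111, 121, 126, 135, 142, 162, 186, 202, 211, 216, 228, 235, 248]

Fragment lengths:
  5→25: 20 bp
  25→32: 7 bp
  32→39: 7 bp
  39→49: 10 bp
  49→58: 9 bp
  58→69: 11 bp
  69→76: 7 bp
  76→83: 7 bp
  83→97: 14 bp
  97→105: 8 bp
  105→111: 6 bp
  111→121: 10 bp
  121→126: 5 bp
  126→135: 9 bp
  135→142: 7 bp
  142→162: 20 bp
  162→186: 24 bp
  186→202: 16 bp
  202→211: 9 bp
  211→216: 5 bp
  216→228: 12 bp
  228→235: 7 bp
  235→248: 13 bp
  248→5 (wrap): 257-248+5 = 14 bp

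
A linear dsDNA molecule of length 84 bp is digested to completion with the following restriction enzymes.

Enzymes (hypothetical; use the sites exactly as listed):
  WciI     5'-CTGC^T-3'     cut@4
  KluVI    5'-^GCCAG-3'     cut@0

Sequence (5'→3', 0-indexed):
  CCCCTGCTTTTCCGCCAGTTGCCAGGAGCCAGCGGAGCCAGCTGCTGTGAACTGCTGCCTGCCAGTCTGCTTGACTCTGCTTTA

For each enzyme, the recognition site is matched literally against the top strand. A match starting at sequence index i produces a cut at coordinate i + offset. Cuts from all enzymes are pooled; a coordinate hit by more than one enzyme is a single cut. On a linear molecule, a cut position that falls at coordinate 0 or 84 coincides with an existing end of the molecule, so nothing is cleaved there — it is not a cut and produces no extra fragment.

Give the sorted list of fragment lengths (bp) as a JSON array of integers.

[4,5,6,7,7,7,9,9,10,10,10]

Per-enzyme occurrences:
  WciI CTGCT/4: at [3, 41, 51, 66, 76] ⇒ [7, 45, 55, 70, 80]
  KluVI GCCAG/0: at [13, 20, 27, 36, 60] ⇒ [13, 20, 27, 36, 60]

Pooled cuts: [7, 13, 20, 27, 36, 45, 55, 60, 70, 80]

Fragment lengths:
  [0,7): 7 bp
  [7,13): 6 bp
  [13,20): 7 bp
  [20,27): 7 bp
  [27,36): 9 bp
  [36,45): 9 bp
  [45,55): 10 bp
  [55,60): 5 bp
  [60,70): 10 bp
  [70,80): 10 bp
  [80,84): 4 bp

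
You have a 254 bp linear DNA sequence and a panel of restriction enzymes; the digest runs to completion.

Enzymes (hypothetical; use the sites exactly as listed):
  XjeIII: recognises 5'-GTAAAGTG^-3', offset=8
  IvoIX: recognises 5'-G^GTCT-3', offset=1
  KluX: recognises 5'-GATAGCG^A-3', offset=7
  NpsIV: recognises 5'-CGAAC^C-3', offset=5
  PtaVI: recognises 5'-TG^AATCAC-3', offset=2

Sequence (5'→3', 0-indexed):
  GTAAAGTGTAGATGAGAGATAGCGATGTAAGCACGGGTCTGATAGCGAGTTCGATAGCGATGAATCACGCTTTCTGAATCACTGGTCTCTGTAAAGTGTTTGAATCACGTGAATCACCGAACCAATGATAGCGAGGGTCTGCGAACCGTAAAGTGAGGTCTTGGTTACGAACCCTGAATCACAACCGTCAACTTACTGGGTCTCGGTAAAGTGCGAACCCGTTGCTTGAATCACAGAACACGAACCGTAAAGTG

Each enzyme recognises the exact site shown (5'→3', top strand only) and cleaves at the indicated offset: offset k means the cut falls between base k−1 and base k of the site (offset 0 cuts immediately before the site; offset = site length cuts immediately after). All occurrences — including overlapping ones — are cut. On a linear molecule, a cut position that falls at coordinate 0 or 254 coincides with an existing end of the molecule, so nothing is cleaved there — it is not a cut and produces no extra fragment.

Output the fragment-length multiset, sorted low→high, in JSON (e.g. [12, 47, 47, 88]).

[2,3,3,4,4,5,8,8,9,9,9,10,10,11,11,11,12,12,14,14,14,15,16,17,23]

Per-enzyme occurrences:
  XjeIII GTAAAGTG/8: at [0, 90, 147, 205, 246] ⇒ [8, 98, 155, 213] (position 254 is a terminus of the linear molecule — no cut)
  IvoIX GGTCT/1: at [35, 83, 135, 156, 198] ⇒ [36, 84, 136, 157, 199]
  KluX GATAGCGA/7: at [17, 40, 52, 126] ⇒ [24, 47, 59, 133]
  NpsIV CGAACC/5: at [117, 141, 167, 213, 240] ⇒ [122, 146, 172, 218, 245]
  PtaVI TGAATCAC/2: at [60, 74, 100, 109, 174, 226] ⇒ [62, 76, 102, 111, 176, 228]

Pooled cuts: [8, 24, 36, 47, 59, 62, 76, 84, 98, 102, 111, 122, 133, 136, 146, 155, 157, 172, 176, 199, 213, 218, 228, 245]

Fragments:
  [0,8): 8 bp
  [8,24): 16 bp
  [24,36): 12 bp
  [36,47): 11 bp
  [47,59): 12 bp
  [59,62): 3 bp
  [62,76): 14 bp
  [76,84): 8 bp
  [84,98): 14 bp
  [98,102): 4 bp
  [102,111): 9 bp
  [111,122): 11 bp
  [122,133): 11 bp
  [133,136): 3 bp
  [136,146): 10 bp
  [146,155): 9 bp
  [155,157): 2 bp
  [157,172): 15 bp
  [172,176): 4 bp
  [176,199): 23 bp
  [199,213): 14 bp
  [213,218): 5 bp
  [218,228): 10 bp
  [228,245): 17 bp
  [245,254): 9 bp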